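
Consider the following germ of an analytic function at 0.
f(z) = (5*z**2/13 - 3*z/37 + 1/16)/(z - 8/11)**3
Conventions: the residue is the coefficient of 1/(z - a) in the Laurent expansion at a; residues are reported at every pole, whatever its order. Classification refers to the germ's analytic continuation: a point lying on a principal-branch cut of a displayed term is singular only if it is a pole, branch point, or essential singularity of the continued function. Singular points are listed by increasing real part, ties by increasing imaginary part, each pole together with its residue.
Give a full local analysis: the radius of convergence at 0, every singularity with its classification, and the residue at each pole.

Radius of convergence at 0: 8/11.
At 8/11: a pole of order 3; residue 5/13.

Denominator factor (z - 8/11)^3: pole of order 3 at 8/11, modulus 8/11.
The radius of convergence is the smallest modulus among the singular points: 8/11.
At the order-3 pole 8/11 set g(z) = (z - (8/11))^3*f(z) = 5*z**2/13 - 3*z/37 + 1/16.
Order-3 pole: residue = g''(a)/2; g''(8/11) = 10/13, so the residue is 5/13.


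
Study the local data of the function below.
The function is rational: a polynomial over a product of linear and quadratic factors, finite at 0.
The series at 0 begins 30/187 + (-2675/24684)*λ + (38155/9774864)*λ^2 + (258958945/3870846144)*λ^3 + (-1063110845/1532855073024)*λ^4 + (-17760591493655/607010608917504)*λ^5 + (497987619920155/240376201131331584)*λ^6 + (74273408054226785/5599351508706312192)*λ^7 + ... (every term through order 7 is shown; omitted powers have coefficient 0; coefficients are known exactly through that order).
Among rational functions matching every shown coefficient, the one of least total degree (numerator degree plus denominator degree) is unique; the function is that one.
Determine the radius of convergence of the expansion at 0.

The radius of convergence is (1/5)*sqrt(55).

No rational of total degree below 5 reproduces all 8 coefficients; solving the [2/3] Pade equations on them gives f(λ) = (-28*λ**2/33 + 21*λ/17 - 24/17)/((λ - 4)*(λ**2 + λ/9 + 11/5)), whose expansion matches every shown term.
Denominator factor (λ**2 + λ/9 + 11/5): discriminant -3559/405, complex-conjugate roots (-1/18) + ((1/90)*sqrt(17795))*i and (-1/18) - ((1/90)*sqrt(17795))*i; poles of order 1, moduli (1/5)*sqrt(55) and (1/5)*sqrt(55).
Denominator factor (λ - 4): pole of order 1 at 4, modulus 4.
The radius of convergence is the smallest modulus among the singular points: (1/5)*sqrt(55).


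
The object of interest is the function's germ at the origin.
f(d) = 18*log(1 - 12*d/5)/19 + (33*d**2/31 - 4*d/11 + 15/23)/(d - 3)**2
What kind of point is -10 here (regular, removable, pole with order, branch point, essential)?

Denominator factors: d - 3 = -13 at d = -10 — none vanishes.
Branch term log(1 - d/(5/12)): argument at -10 is 25, nonzero, so -10 is not its branch point (a point on a principal cut is still regular for the continued germ).
So the germ continues analytically to -10.

The point is a regular point.


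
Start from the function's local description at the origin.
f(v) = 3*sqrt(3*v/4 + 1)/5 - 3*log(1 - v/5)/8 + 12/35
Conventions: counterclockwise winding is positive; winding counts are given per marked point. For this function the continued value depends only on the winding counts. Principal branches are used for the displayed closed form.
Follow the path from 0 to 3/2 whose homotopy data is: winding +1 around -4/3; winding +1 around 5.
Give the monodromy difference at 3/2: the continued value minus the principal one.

The rational part is single-valued and drops out of the difference; each branch term changes only by its own monodromy.
(3/5)*sqrt(1 - v/(-4/3)): winding +1 is odd, the square root flips sign, contributing -2*(3/5)*sqrt(1 - (3/2)/(-4/3)) = -2*(3/5)*sqrt(17/8) = -(3/10)*sqrt(34).
(-3/8)*log(1 - v/(5)): each positive loop around 5 adds 2*pi*i to the log, so winding +1 contributes (-3/8)*(1)*2*pi*i = -(3/4)*pi*i.
Summing the contributions at v = 3/2 gives (-(3/10)*sqrt(34)) - ((3/4)*pi)*i.

Continued minus principal equals (-(3/10)*sqrt(34)) - ((3/4)*pi)*i.


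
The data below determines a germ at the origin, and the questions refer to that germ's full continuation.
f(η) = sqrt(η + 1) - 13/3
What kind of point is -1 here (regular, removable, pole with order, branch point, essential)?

The term (1)*sqrt(1 - η/(-1)) has argument 1 - -1/(-1) = 0 at -1: a square-root (algebraic, two-sheeted) branch point; the remaining terms are analytic or single-valued there.

The point is an algebraic (square-root) branch point.


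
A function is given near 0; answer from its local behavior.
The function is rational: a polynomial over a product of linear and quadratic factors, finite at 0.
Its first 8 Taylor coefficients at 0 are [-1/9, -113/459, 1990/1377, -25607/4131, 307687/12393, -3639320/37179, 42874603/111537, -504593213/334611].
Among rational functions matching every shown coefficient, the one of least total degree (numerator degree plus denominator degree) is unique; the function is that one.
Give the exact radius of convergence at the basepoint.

No rational of total degree below 4 reproduces all 8 coefficients; solving the [1/3] Pade equations on them gives f(κ) = (13*κ/17 + 1/9)/((κ + 1)*(κ**2 - 11*κ/3 - 1)), whose expansion matches every shown term.
Denominator factor (κ + 1): pole of order 1 at -1, modulus 1.
Denominator factor (κ**2 - 11*κ/3 - 1): discriminant 157/9, real irrational roots 11/6 + (1/6)*sqrt(157) and 11/6 - (1/6)*sqrt(157); poles of order 1, moduli 11/6 + (1/6)*sqrt(157) and -11/6 + (1/6)*sqrt(157).
The radius of convergence is the smallest modulus among the singular points: -11/6 + (1/6)*sqrt(157).

The radius of convergence is -11/6 + (1/6)*sqrt(157).


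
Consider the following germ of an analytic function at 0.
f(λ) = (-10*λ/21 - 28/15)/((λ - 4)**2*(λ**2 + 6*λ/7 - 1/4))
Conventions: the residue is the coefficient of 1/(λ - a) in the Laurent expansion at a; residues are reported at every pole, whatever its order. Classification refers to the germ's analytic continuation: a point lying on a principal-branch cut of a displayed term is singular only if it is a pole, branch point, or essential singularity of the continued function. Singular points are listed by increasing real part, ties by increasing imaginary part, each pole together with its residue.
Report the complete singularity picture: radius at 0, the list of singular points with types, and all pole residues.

Radius of convergence at 0: -3/7 + (1/14)*sqrt(85).
At -3/7 - (1/14)*sqrt(85): a pole of order 1; residue -47572/1441845 + (964712/122556825)*sqrt(85).
At -3/7 + (1/14)*sqrt(85): a pole of order 1; residue -47572/1441845 - (964712/122556825)*sqrt(85).
At 4: a pole of order 2; residue 95144/1441845.


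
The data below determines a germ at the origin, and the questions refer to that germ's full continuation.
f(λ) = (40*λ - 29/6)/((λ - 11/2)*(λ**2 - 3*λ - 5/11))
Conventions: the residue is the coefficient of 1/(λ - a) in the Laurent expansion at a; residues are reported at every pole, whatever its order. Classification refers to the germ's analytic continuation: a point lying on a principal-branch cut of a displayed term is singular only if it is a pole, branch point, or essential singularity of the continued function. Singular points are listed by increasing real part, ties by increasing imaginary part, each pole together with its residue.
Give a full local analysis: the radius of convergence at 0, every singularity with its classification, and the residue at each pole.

Radius of convergence at 0: -3/2 + (1/22)*sqrt(1309).
At 3/2 - (1/22)*sqrt(1309): a pole of order 1; residue -14201/1755 + (43408/208845)*sqrt(1309).
At 3/2 + (1/22)*sqrt(1309): a pole of order 1; residue -14201/1755 - (43408/208845)*sqrt(1309).
At 11/2: a pole of order 1; residue 28402/1755.


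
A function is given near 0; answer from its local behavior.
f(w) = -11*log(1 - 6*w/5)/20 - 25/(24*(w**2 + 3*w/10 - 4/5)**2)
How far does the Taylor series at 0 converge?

Denominator factor (w**2 + 3*w/10 - 4/5)^2: discriminant 329/100, real irrational roots -3/20 + (1/20)*sqrt(329) and -3/20 - (1/20)*sqrt(329); poles of order 2, moduli -3/20 + (1/20)*sqrt(329) and 3/20 + (1/20)*sqrt(329).
Branch term (-11/20)*log(1 - w/(5/6)): its argument vanishes at w = 5/6, a logarithmic branch point, modulus 5/6.
The radius of convergence is the smallest modulus among the singular points: -3/20 + (1/20)*sqrt(329).

The radius of convergence is -3/20 + (1/20)*sqrt(329).


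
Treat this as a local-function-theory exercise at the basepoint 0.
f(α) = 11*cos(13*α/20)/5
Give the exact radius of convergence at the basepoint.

The radius of convergence is infinite.

The factor cos(13*α/20) is entire and contributes no finite singular point.
The polynomial part has no poles.
No finite singular points: the Taylor series at 0 converges everywhere.


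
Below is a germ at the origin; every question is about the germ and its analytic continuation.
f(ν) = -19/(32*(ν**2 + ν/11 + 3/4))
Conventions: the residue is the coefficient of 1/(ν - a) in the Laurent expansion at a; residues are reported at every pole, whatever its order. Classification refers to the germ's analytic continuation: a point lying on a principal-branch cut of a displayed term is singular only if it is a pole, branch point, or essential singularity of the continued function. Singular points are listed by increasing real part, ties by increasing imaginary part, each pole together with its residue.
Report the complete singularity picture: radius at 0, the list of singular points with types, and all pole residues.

Radius of convergence at 0: (1/2)*sqrt(3).
At (-1/22) - ((1/22)*sqrt(362))*i: a pole of order 1; residue -((209/11584)*sqrt(362))*i.
At (-1/22) + ((1/22)*sqrt(362))*i: a pole of order 1; residue ((209/11584)*sqrt(362))*i.

Denominator factor (ν**2 + ν/11 + 3/4): discriminant -362/121, complex-conjugate roots (-1/22) + ((1/22)*sqrt(362))*i and (-1/22) - ((1/22)*sqrt(362))*i; poles of order 1, moduli (1/2)*sqrt(3) and (1/2)*sqrt(3).
The radius of convergence is the smallest modulus among the singular points: (1/2)*sqrt(3).
The factor ν**2 + ν/11 + 3/4 splits as (ν - a)(ν - a') with a = (-1/22) - ((1/22)*sqrt(362))*i, a' = (-1/22) + ((1/22)*sqrt(362))*i. At the order-1 pole a set g(ν) = (ν - a)*f(ν) = [-19/32] / (ν - a').
Simple pole: residue = g(a) at a = (-1/22) - ((1/22)*sqrt(362))*i, which is -((209/11584)*sqrt(362))*i.
The factor ν**2 + ν/11 + 3/4 splits as (ν - a)(ν - a') with a = (-1/22) + ((1/22)*sqrt(362))*i, a' = (-1/22) - ((1/22)*sqrt(362))*i. At the order-1 pole a set g(ν) = (ν - a)*f(ν) = [-19/32] / (ν - a').
Simple pole: residue = g(a) at a = (-1/22) + ((1/22)*sqrt(362))*i, which is ((209/11584)*sqrt(362))*i.
List the singular points by increasing real part (a conjugate pair: the negative imaginary part first).


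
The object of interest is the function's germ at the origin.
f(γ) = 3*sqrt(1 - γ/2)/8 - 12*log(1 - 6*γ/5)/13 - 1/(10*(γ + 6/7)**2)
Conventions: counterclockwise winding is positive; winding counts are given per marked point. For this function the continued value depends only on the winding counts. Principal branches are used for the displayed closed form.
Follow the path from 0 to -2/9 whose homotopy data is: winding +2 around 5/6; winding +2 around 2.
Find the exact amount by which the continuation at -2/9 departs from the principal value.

Continued minus principal equals -(48/13)*pi*i.

The rational part is single-valued and drops out of the difference; each branch term changes only by its own monodromy.
(-12/13)*log(1 - γ/(5/6)): each positive loop around 5/6 adds 2*pi*i to the log, so winding +2 contributes (-12/13)*(2)*2*pi*i = -(48/13)*pi*i.
(3/8)*sqrt(1 - γ/(2)): winding +2 is even, the square root returns to the same sheet, contribution 0.
Summing the contributions at γ = -2/9 gives -(48/13)*pi*i.


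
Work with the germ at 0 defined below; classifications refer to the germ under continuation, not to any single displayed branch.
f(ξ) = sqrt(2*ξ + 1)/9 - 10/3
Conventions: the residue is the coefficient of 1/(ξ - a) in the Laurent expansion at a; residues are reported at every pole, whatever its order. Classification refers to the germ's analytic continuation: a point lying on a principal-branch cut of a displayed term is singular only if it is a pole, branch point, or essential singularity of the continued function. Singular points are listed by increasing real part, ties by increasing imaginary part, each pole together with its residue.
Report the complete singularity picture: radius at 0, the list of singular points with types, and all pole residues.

Branch term (1/9)*sqrt(1 - ξ/(-1/2)): its argument vanishes at ξ = -1/2, a square-root branch point, modulus 1/2.
The radius of convergence is the smallest modulus among the singular points: 1/2.

Radius of convergence at 0: 1/2.
At -1/2: an algebraic (square-root) branch point.


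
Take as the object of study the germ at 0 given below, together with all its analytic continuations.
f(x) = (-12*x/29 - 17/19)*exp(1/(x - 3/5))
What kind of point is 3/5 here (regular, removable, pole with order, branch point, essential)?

The point is an essential singularity.

The exponent 1/(x - (3/5)) has a pole at 3/5, so exp(1/(x - (3/5))) takes every nonzero value near it: an essential singularity (not a pole of any order).


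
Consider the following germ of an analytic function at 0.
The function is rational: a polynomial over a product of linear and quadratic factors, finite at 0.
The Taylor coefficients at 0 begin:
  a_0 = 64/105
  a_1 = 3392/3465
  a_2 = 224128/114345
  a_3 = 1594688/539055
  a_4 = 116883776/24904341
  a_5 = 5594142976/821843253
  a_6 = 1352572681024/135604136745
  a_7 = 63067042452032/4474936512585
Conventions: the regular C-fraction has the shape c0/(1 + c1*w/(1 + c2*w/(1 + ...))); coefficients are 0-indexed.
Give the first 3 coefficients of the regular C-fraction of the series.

Taylor coefficients (read off): a_0 = 64/105, a_1 = 3392/3465, a_2 = 224128/114345.
c0 = a_0 = 64/105. Peel one level at a time: if S = 1 + c*w/S' with S'(0) = 1, then c is the w-coefficient of S and S' = c*w/(S - 1).
S_1 = c0/f = 1 + (-53/33)*w + (-7/11)*w^2 + ...; c1 = -53/33.
S_2 = c1*w/(S_1 - 1) = 1 + (-21/53)*w + ...; c2 = -21/53.

The regular C-fraction coefficients are [64/105, -53/33, -21/53].


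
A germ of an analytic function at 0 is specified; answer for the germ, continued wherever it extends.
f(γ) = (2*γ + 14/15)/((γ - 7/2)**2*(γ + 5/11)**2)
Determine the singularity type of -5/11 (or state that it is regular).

The denominator factor γ + 5/11 vanishes at -5/11 and appears to the power 2; the numerator there equals 4/165, nonzero, and no other factor vanishes.
Hence a pole whose order is the multiplicity, 2.

The point is a pole of order 2.


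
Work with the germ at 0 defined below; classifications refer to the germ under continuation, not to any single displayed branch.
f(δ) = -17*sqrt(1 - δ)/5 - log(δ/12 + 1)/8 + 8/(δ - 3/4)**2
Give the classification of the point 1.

The point is an algebraic (square-root) branch point.

The term (-17/5)*sqrt(1 - δ/(1)) has argument 1 - 1/(1) = 0 at 1: a square-root (algebraic, two-sheeted) branch point; the remaining terms are analytic or single-valued there.


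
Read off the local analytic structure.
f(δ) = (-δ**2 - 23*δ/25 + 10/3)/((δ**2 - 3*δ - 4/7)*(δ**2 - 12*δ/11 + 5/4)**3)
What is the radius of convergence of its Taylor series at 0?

The radius of convergence is -3/2 + (1/14)*sqrt(553).

Denominator factor (δ**2 - 12*δ/11 + 5/4)^3: discriminant -461/121, complex-conjugate roots (6/11) + ((1/22)*sqrt(461))*i and (6/11) - ((1/22)*sqrt(461))*i; poles of order 3, moduli (1/2)*sqrt(5) and (1/2)*sqrt(5).
Denominator factor (δ**2 - 3*δ - 4/7): discriminant 79/7, real irrational roots 3/2 + (1/14)*sqrt(553) and 3/2 - (1/14)*sqrt(553); poles of order 1, moduli 3/2 + (1/14)*sqrt(553) and -3/2 + (1/14)*sqrt(553).
The radius of convergence is the smallest modulus among the singular points: -3/2 + (1/14)*sqrt(553).


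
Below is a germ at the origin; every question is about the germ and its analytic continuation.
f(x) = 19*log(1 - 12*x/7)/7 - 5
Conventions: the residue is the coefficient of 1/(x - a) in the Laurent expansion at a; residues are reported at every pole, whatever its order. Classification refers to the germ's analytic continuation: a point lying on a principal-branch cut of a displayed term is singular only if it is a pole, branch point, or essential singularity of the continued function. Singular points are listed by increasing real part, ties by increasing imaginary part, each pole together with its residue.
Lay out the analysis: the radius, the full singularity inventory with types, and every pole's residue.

Branch term (19/7)*log(1 - x/(7/12)): its argument vanishes at x = 7/12, a logarithmic branch point, modulus 7/12.
The radius of convergence is the smallest modulus among the singular points: 7/12.

Radius of convergence at 0: 7/12.
At 7/12: a logarithmic branch point.


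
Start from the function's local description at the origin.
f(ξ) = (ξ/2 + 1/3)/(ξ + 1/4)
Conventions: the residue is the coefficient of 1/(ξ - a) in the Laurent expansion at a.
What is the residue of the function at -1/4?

At the order-1 pole -1/4 set g(ξ) = (ξ - (-1/4))*f(ξ) = ξ/2 + 1/3.
Simple pole: residue = g(a) at a = -1/4, which is 5/24.

The residue is 5/24.


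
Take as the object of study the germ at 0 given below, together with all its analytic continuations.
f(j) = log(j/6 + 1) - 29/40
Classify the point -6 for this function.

The term (1)*log(1 - j/(-6)) has argument 1 - -6/(-6) = 0 at -6: a logarithmic (infinitely-sheeted) branch point; the remaining terms are analytic or single-valued there.

The point is a logarithmic branch point.


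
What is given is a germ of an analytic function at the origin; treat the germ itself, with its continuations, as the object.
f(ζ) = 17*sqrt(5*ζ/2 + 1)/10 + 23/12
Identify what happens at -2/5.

The point is an algebraic (square-root) branch point.

The term (17/10)*sqrt(1 - ζ/(-2/5)) has argument 1 - -2/5/(-2/5) = 0 at -2/5: a square-root (algebraic, two-sheeted) branch point; the remaining terms are analytic or single-valued there.


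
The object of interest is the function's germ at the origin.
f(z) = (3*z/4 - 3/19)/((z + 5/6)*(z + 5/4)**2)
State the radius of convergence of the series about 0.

Denominator factor (z + 5/4)^2: pole of order 2 at -5/4, modulus 5/4.
Denominator factor (z + 5/6): pole of order 1 at -5/6, modulus 5/6.
The radius of convergence is the smallest modulus among the singular points: 5/6.

The radius of convergence is 5/6.


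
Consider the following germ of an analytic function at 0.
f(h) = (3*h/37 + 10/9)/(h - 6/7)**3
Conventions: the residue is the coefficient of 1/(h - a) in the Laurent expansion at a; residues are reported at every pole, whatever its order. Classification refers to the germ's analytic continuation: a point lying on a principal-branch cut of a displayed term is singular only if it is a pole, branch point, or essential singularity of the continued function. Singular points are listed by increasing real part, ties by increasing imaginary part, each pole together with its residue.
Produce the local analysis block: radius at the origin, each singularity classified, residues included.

Denominator factor (h - 6/7)^3: pole of order 3 at 6/7, modulus 6/7.
The radius of convergence is the smallest modulus among the singular points: 6/7.
At the order-3 pole 6/7 set g(h) = (h - (6/7))^3*f(h) = 3*h/37 + 10/9.
Order-3 pole: residue = g''(a)/2; g''(6/7) = 0, so the residue is 0.

Radius of convergence at 0: 6/7.
At 6/7: a pole of order 3; residue 0.


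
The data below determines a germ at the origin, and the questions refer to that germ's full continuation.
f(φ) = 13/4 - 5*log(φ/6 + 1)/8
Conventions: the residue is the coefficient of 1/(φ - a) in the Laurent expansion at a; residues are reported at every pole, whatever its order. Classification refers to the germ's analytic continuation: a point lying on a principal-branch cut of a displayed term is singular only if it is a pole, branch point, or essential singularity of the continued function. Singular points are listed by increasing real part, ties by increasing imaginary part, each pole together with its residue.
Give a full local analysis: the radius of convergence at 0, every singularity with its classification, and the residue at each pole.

Branch term (-5/8)*log(1 - φ/(-6)): its argument vanishes at φ = -6, a logarithmic branch point, modulus 6.
The radius of convergence is the smallest modulus among the singular points: 6.

Radius of convergence at 0: 6.
At -6: a logarithmic branch point.


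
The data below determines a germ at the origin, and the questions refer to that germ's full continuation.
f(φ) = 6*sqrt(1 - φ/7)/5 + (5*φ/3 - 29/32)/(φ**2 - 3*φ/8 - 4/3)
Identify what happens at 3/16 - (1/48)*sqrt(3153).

The denominator factor φ**2 - 3*φ/8 - 4/3 vanishes at 3/16 - (1/48)*sqrt(3153) and appears to the power 1; the numerator there equals -19/32 - (5/144)*sqrt(3153), nonzero, and no other factor vanishes.
The branch terms are analytic at this point.
Hence a pole whose order is the multiplicity, 1.

The point is a pole of order 1.


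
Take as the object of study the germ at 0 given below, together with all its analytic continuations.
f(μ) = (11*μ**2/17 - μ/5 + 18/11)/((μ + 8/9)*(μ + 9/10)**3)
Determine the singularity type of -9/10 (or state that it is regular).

The point is a pole of order 3.

The denominator factor μ + 9/10 vanishes at -9/10 and appears to the power 3; the numerator there equals 43767/18700, nonzero, and no other factor vanishes.
Hence a pole whose order is the multiplicity, 3.


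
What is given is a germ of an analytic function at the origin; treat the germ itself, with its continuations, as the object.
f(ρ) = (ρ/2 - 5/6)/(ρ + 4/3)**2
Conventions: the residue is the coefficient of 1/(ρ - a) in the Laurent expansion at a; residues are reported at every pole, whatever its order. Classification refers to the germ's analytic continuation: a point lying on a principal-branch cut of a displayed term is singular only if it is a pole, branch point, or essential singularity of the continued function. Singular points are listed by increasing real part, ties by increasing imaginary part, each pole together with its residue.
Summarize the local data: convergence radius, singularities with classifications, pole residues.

Denominator factor (ρ + 4/3)^2: pole of order 2 at -4/3, modulus 4/3.
The radius of convergence is the smallest modulus among the singular points: 4/3.
At the order-2 pole -4/3 set g(ρ) = (ρ - (-4/3))^2*f(ρ) = ρ/2 - 5/6.
Order-2 pole: residue = g'(a); g'(-4/3) = 1/2, so the residue is 1/2.

Radius of convergence at 0: 4/3.
At -4/3: a pole of order 2; residue 1/2.


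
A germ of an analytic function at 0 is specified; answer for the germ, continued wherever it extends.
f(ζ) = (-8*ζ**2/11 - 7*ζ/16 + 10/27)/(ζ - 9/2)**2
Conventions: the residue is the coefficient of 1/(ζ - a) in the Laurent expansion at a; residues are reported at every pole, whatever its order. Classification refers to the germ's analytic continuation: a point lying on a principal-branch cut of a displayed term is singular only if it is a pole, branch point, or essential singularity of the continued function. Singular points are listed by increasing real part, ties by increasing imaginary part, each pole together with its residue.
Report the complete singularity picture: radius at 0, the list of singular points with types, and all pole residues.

Denominator factor (ζ - 9/2)^2: pole of order 2 at 9/2, modulus 9/2.
The radius of convergence is the smallest modulus among the singular points: 9/2.
At the order-2 pole 9/2 set g(ζ) = (ζ - (9/2))^2*f(ζ) = -8*ζ**2/11 - 7*ζ/16 + 10/27.
Order-2 pole: residue = g'(a); g'(9/2) = -1229/176, so the residue is -1229/176.

Radius of convergence at 0: 9/2.
At 9/2: a pole of order 2; residue -1229/176.


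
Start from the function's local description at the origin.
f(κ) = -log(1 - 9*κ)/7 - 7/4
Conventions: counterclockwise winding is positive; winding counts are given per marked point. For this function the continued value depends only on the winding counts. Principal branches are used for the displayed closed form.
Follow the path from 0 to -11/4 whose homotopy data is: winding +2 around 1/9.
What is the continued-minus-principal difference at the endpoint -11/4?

The rational part is single-valued and drops out of the difference; each branch term changes only by its own monodromy.
(-1/7)*log(1 - κ/(1/9)): each positive loop around 1/9 adds 2*pi*i to the log, so winding +2 contributes (-1/7)*(2)*2*pi*i = -(4/7)*pi*i.
Summing the contributions at κ = -11/4 gives -(4/7)*pi*i.

Continued minus principal equals -(4/7)*pi*i.


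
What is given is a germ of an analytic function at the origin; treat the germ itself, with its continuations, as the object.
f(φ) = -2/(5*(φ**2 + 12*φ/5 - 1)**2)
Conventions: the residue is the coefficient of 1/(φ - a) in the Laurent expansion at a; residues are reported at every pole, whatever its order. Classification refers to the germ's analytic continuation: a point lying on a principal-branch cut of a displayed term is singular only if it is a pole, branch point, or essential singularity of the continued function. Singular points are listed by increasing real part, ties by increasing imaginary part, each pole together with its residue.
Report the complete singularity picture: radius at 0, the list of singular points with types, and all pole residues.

Radius of convergence at 0: -6/5 + (1/5)*sqrt(61).
At -6/5 - (1/5)*sqrt(61): a pole of order 2; residue -(25/7442)*sqrt(61).
At -6/5 + (1/5)*sqrt(61): a pole of order 2; residue (25/7442)*sqrt(61).

Denominator factor (φ**2 + 12*φ/5 - 1)^2: discriminant 244/25, real irrational roots -6/5 + (1/5)*sqrt(61) and -6/5 - (1/5)*sqrt(61); poles of order 2, moduli -6/5 + (1/5)*sqrt(61) and 6/5 + (1/5)*sqrt(61).
The radius of convergence is the smallest modulus among the singular points: -6/5 + (1/5)*sqrt(61).
The factor φ**2 + 12*φ/5 - 1 splits as (φ - a)(φ - a') with a = -6/5 - (1/5)*sqrt(61), a' = -6/5 + (1/5)*sqrt(61). At the order-2 pole a set g(φ) = (φ - a)^2*f(φ) = [-2/5] / (φ - a')^2.
Order-2 pole: residue = g'(a); g'(-6/5 - (1/5)*sqrt(61)) = -(25/7442)*sqrt(61), so the residue is -(25/7442)*sqrt(61).
The factor φ**2 + 12*φ/5 - 1 splits as (φ - a)(φ - a') with a = -6/5 + (1/5)*sqrt(61), a' = -6/5 - (1/5)*sqrt(61). At the order-2 pole a set g(φ) = (φ - a)^2*f(φ) = [-2/5] / (φ - a')^2.
Order-2 pole: residue = g'(a); g'(-6/5 + (1/5)*sqrt(61)) = (25/7442)*sqrt(61), so the residue is (25/7442)*sqrt(61).
List the singular points by increasing real part (a conjugate pair: the negative imaginary part first).


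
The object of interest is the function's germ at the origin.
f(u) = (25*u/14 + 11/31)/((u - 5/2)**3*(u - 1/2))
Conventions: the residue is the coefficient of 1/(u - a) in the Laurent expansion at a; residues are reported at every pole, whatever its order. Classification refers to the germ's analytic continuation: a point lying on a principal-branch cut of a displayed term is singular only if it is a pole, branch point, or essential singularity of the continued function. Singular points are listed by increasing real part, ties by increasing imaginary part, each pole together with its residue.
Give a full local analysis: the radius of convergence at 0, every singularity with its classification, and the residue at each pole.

Radius of convergence at 0: 1/2.
At 1/2: a pole of order 1; residue -1083/6944.
At 5/2: a pole of order 3; residue 1083/6944.

Denominator factor (u - 1/2): pole of order 1 at 1/2, modulus 1/2.
Denominator factor (u - 5/2)^3: pole of order 3 at 5/2, modulus 5/2.
The radius of convergence is the smallest modulus among the singular points: 1/2.
At the order-1 pole 1/2 set g(u) = (u - (1/2))*f(u) = (25*u/14 + 11/31)/(u - 5/2)**3.
Simple pole: residue = g(a) at a = 1/2, which is -1083/6944.
At the order-3 pole 5/2 set g(u) = (u - (5/2))^3*f(u) = (25*u/14 + 11/31)/(u - 1/2).
Order-3 pole: residue = g''(a)/2; g''(5/2) = 1083/3472, so the residue is 1083/6944.
List the singular points by increasing real part (a conjugate pair: the negative imaginary part first).


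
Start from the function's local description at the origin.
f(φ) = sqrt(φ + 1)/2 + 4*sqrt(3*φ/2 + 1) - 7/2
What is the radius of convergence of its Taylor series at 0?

Branch term (1/2)*sqrt(1 - φ/(-1)): its argument vanishes at φ = -1, a square-root branch point, modulus 1.
Branch term (4)*sqrt(1 - φ/(-2/3)): its argument vanishes at φ = -2/3, a square-root branch point, modulus 2/3.
The radius of convergence is the smallest modulus among the singular points: 2/3.

The radius of convergence is 2/3.


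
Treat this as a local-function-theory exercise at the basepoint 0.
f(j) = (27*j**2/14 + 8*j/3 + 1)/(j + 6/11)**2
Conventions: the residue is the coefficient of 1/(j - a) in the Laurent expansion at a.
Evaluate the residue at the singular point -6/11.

The residue is 130/231.

At the order-2 pole -6/11 set g(j) = (j - (-6/11))^2*f(j) = 27*j**2/14 + 8*j/3 + 1.
Order-2 pole: residue = g'(a); g'(-6/11) = 130/231, so the residue is 130/231.


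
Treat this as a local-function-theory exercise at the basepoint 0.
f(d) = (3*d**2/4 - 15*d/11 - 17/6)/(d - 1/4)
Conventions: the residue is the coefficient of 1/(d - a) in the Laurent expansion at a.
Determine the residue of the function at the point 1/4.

The residue is -6605/2112.

At the order-1 pole 1/4 set g(d) = (d - (1/4))*f(d) = 3*d**2/4 - 15*d/11 - 17/6.
Simple pole: residue = g(a) at a = 1/4, which is -6605/2112.


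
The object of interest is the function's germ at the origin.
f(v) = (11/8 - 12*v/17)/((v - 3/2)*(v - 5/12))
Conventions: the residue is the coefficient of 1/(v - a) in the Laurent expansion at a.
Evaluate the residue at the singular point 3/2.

At the order-1 pole 3/2 set g(v) = (v - (3/2))*f(v) = (11/8 - 12*v/17)/(v - 5/12).
Simple pole: residue = g(a) at a = 3/2, which is 129/442.

The residue is 129/442.


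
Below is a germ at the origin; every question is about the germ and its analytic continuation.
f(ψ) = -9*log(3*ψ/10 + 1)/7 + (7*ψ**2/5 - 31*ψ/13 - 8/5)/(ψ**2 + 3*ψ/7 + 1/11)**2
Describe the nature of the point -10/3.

The point is a logarithmic branch point.

The term (-9/7)*log(1 - ψ/(-10/3)) has argument 1 - -10/3/(-10/3) = 0 at -10/3: a logarithmic (infinitely-sheeted) branch point; the remaining terms are analytic or single-valued there.


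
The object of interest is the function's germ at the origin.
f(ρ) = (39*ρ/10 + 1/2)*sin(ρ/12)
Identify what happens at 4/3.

The point is a regular point.

There is no denominator, hence no pole anywhere.
The factor sin(ρ/12) is entire.
So the germ continues analytically to 4/3.


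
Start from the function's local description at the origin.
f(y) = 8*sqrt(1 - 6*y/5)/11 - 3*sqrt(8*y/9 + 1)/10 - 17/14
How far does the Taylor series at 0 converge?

The radius of convergence is 5/6.

Branch term (-3/10)*sqrt(1 - y/(-9/8)): its argument vanishes at y = -9/8, a square-root branch point, modulus 9/8.
Branch term (8/11)*sqrt(1 - y/(5/6)): its argument vanishes at y = 5/6, a square-root branch point, modulus 5/6.
The radius of convergence is the smallest modulus among the singular points: 5/6.


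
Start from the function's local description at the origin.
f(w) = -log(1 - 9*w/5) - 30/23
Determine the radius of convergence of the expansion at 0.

Branch term (-1)*log(1 - w/(5/9)): its argument vanishes at w = 5/9, a logarithmic branch point, modulus 5/9.
The radius of convergence is the smallest modulus among the singular points: 5/9.

The radius of convergence is 5/9.


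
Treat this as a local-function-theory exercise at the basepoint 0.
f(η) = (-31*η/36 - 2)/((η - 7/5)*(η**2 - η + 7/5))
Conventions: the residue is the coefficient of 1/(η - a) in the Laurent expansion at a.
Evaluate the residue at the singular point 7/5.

At the order-1 pole 7/5 set g(η) = (η - (7/5))*f(η) = (-31*η/36 - 2)/(η**2 - η + 7/5).
Simple pole: residue = g(a) at a = 7/5, which is -2885/1764.

The residue is -2885/1764.


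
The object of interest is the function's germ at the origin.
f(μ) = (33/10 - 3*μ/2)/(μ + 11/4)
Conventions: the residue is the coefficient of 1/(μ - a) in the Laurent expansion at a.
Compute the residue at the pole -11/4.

The residue is 297/40.

At the order-1 pole -11/4 set g(μ) = (μ - (-11/4))*f(μ) = 33/10 - 3*μ/2.
Simple pole: residue = g(a) at a = -11/4, which is 297/40.


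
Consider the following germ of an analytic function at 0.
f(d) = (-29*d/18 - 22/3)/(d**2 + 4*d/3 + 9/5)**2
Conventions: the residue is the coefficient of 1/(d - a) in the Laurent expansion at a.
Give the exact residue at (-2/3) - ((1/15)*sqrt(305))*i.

The residue is -((845/14884)*sqrt(305))*i.

The factor d**2 + 4*d/3 + 9/5 splits as (d - a)(d - a') with a = (-2/3) - ((1/15)*sqrt(305))*i, a' = (-2/3) + ((1/15)*sqrt(305))*i. At the order-2 pole a set g(d) = (d - a)^2*f(d) = [-29*d/18 - 22/3] / (d - a')^2.
Order-2 pole: residue = g'(a); g'((-2/3) - ((1/15)*sqrt(305))*i) = -((845/14884)*sqrt(305))*i, so the residue is -((845/14884)*sqrt(305))*i.


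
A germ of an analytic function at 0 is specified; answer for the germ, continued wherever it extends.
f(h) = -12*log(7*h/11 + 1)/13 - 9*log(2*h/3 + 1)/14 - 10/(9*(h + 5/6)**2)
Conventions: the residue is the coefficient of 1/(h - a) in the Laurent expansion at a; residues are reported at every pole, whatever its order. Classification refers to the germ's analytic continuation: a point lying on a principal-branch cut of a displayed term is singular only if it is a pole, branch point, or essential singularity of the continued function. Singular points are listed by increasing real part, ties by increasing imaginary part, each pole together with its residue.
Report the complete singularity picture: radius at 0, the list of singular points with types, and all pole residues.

Radius of convergence at 0: 5/6.
At -11/7: a logarithmic branch point.
At -3/2: a logarithmic branch point.
At -5/6: a pole of order 2; residue 0.

Denominator factor (h + 5/6)^2: pole of order 2 at -5/6, modulus 5/6.
Branch term (-9/14)*log(1 - h/(-3/2)): its argument vanishes at h = -3/2, a logarithmic branch point, modulus 3/2.
Branch term (-12/13)*log(1 - h/(-11/7)): its argument vanishes at h = -11/7, a logarithmic branch point, modulus 11/7.
The radius of convergence is the smallest modulus among the singular points: 5/6.
The branch terms are analytic at -5/6 and contribute nothing to the residue; only the rational part matters.
At the order-2 pole -5/6 set g(h) = (h - (-5/6))^2*(rational part) = -10/9.
Order-2 pole: residue = g'(a); g'(-5/6) = 0, so the residue is 0.
List the singular points by increasing real part (a conjugate pair: the negative imaginary part first).


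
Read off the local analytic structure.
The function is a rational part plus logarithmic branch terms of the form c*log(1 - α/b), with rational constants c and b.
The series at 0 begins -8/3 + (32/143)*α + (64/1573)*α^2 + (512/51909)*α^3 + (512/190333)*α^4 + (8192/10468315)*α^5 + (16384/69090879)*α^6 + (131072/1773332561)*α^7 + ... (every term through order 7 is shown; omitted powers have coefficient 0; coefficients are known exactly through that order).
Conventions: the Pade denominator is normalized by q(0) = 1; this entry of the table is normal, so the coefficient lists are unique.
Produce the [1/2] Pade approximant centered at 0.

The Pade approximant has numerator coefficients [-8/3, 20032/24453]; denominator coefficients [1, -140/627, -8/2299].

Taylor coefficients needed (read off): a_0 = -8/3, a_1 = 32/143, a_2 = 64/1573, a_3 = 512/51909.
Write the denominator as Q(α) = 1 + q1*α + q2*α^2. Requiring Q*f - P = O(α^4) with deg P <= 1 kills the coefficients of α^2..α^3 in Q*f:
  α^2: a_2 + q1*a_1 + q2*a_0 = 0, i.e. 64/1573 + (32/143)*q1 + (-8/3)*q2 = 0.
  α^3: a_3 + q1*a_2 + q2*a_1 = 0, i.e. 512/51909 + (64/1573)*q1 + (32/143)*q2 = 0.
Solving this linear system: q1 = -140/627, q2 = -8/2299.
The numerator is Q*f truncated at degree 1: P0 = a_0 = -8/3; P1 = a_1 + q1*a_0 = 20032/24453.


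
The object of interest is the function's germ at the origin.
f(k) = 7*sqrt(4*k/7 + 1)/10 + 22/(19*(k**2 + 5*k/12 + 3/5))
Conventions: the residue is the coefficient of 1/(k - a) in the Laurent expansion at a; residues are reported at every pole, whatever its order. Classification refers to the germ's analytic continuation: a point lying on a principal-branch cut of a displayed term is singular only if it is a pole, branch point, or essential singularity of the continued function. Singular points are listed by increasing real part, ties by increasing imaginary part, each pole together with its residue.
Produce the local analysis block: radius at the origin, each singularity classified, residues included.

Radius of convergence at 0: (1/5)*sqrt(15).
At -7/4: an algebraic (square-root) branch point.
At (-5/24) - ((1/120)*sqrt(8015))*i: a pole of order 1; residue ((264/30457)*sqrt(8015))*i.
At (-5/24) + ((1/120)*sqrt(8015))*i: a pole of order 1; residue -((264/30457)*sqrt(8015))*i.

Denominator factor (k**2 + 5*k/12 + 3/5): discriminant -1603/720, complex-conjugate roots (-5/24) + ((1/120)*sqrt(8015))*i and (-5/24) - ((1/120)*sqrt(8015))*i; poles of order 1, moduli (1/5)*sqrt(15) and (1/5)*sqrt(15).
Branch term (7/10)*sqrt(1 - k/(-7/4)): its argument vanishes at k = -7/4, a square-root branch point, modulus 7/4.
The radius of convergence is the smallest modulus among the singular points: (1/5)*sqrt(15).
The branch term is analytic at (-5/24) - ((1/120)*sqrt(8015))*i and contributes nothing to the residue; only the rational part matters.
The factor k**2 + 5*k/12 + 3/5 splits as (k - a)(k - a') with a = (-5/24) - ((1/120)*sqrt(8015))*i, a' = (-5/24) + ((1/120)*sqrt(8015))*i. At the order-1 pole a set g(k) = (k - a)*(rational part) = [22/19] / (k - a').
Simple pole: residue = g(a) at a = (-5/24) - ((1/120)*sqrt(8015))*i, which is ((264/30457)*sqrt(8015))*i.
The branch term is analytic at (-5/24) + ((1/120)*sqrt(8015))*i and contributes nothing to the residue; only the rational part matters.
The factor k**2 + 5*k/12 + 3/5 splits as (k - a)(k - a') with a = (-5/24) + ((1/120)*sqrt(8015))*i, a' = (-5/24) - ((1/120)*sqrt(8015))*i. At the order-1 pole a set g(k) = (k - a)*(rational part) = [22/19] / (k - a').
Simple pole: residue = g(a) at a = (-5/24) + ((1/120)*sqrt(8015))*i, which is -((264/30457)*sqrt(8015))*i.
List the singular points by increasing real part (a conjugate pair: the negative imaginary part first).


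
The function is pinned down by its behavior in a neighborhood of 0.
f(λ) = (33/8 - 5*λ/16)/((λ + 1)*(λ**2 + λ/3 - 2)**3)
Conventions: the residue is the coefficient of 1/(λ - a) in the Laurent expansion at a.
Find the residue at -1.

At the order-1 pole -1 set g(λ) = (λ - (-1))*f(λ) = (33/8 - 5*λ/16)/(λ**2 + λ/3 - 2)**3.
Simple pole: residue = g(a) at a = -1, which is -1917/1024.

The residue is -1917/1024.


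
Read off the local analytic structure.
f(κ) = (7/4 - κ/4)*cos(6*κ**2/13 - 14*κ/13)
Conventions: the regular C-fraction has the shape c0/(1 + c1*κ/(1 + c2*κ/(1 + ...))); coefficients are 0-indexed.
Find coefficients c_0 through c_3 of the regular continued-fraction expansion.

Taylor coefficients (expand at 0): a_0 = 7/4, a_1 = -1/4, a_2 = -343/338, a_3 = 343/338.
c0 = a_0 = 7/4. Peel one level at a time: if S = 1 + c*κ/S' with S'(0) = 1, then c is the κ-coefficient of S and S' = c*κ/(S - 1).
S_1 = c0/f = 1 + (1/7)*κ + (4971/8281)*κ^2 + ...; c1 = 1/7.
S_2 = c1*κ/(S_1 - 1) = 1 + (-4971/1183)*κ + (586530/28561)*κ^2 + ...; c2 = -4971/1183.
S_3 = c2*κ/(S_2 - 1) = 1 + (1368570/280033)*κ + ...; c3 = 1368570/280033.

The regular C-fraction coefficients are [7/4, 1/7, -4971/1183, 1368570/280033].


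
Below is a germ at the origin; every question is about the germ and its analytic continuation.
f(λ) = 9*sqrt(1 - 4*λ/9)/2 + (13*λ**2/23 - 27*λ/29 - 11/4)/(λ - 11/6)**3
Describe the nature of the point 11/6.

The point is a pole of order 3.

The denominator factor λ - 11/6 vanishes at 11/6 and appears to the power 3; the numerator there equals -30701/12006, nonzero, and no other factor vanishes.
The branch terms are analytic at this point.
Hence a pole whose order is the multiplicity, 3.
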